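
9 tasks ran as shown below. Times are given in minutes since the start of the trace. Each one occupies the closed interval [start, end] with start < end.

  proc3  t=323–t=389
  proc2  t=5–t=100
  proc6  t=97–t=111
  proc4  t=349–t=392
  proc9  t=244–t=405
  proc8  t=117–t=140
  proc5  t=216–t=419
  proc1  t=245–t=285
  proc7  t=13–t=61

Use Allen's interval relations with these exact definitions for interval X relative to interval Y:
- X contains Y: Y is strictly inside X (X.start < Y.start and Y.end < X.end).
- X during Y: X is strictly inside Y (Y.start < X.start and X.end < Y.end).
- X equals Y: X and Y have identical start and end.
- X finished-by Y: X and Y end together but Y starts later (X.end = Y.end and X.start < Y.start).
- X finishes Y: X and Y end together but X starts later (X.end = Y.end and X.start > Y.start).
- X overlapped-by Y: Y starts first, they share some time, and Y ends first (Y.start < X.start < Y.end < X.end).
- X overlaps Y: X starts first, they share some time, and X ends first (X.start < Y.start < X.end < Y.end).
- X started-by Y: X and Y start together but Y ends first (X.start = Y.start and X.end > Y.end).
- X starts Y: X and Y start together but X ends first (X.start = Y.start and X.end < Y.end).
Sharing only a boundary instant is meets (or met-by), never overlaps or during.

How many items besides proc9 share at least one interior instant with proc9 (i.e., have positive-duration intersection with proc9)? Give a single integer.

4

Target proc9 = [t=244, t=405].
proc1 [t=245, t=285] → during → counts.
proc2 [t=5, t=100] → before → no.
proc3 [t=323, t=389] → during → counts.
proc4 [t=349, t=392] → during → counts.
proc5 [t=216, t=419] → contains → counts.
proc6 [t=97, t=111] → before → no.
proc7 [t=13, t=61] → before → no.
proc8 [t=117, t=140] → before → no.
Total: 4.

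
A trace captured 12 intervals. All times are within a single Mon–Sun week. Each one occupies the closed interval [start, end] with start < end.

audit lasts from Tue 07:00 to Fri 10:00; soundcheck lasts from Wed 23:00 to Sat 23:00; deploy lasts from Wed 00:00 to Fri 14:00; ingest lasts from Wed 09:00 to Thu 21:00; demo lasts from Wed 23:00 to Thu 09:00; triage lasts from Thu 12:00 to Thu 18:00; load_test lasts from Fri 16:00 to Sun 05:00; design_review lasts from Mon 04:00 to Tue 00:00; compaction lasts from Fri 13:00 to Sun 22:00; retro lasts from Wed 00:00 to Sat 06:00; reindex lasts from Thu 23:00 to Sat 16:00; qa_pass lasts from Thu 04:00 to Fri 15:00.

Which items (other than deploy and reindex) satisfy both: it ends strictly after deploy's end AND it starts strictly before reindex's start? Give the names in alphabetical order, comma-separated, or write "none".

qa_pass, retro, soundcheck

Conditions: its end is strictly after deploy's end (X.end > Fri 14:00) AND its start is strictly before reindex's start (X.start < Thu 23:00).
audit: end Fri 10:00 > Fri 14:00? ✗; start Tue 07:00 < Thu 23:00? ✓ → no.
compaction: end Sun 22:00 > Fri 14:00? ✓; start Fri 13:00 < Thu 23:00? ✗ → no.
demo: end Thu 09:00 > Fri 14:00? ✗; start Wed 23:00 < Thu 23:00? ✓ → no.
design_review: end Tue 00:00 > Fri 14:00? ✗; start Mon 04:00 < Thu 23:00? ✓ → no.
ingest: end Thu 21:00 > Fri 14:00? ✗; start Wed 09:00 < Thu 23:00? ✓ → no.
load_test: end Sun 05:00 > Fri 14:00? ✓; start Fri 16:00 < Thu 23:00? ✗ → no.
qa_pass: end Fri 15:00 > Fri 14:00? ✓; start Thu 04:00 < Thu 23:00? ✓ → yes.
retro: end Sat 06:00 > Fri 14:00? ✓; start Wed 00:00 < Thu 23:00? ✓ → yes.
soundcheck: end Sat 23:00 > Fri 14:00? ✓; start Wed 23:00 < Thu 23:00? ✓ → yes.
triage: end Thu 18:00 > Fri 14:00? ✗; start Thu 12:00 < Thu 23:00? ✓ → no.
Result: qa_pass, retro, soundcheck.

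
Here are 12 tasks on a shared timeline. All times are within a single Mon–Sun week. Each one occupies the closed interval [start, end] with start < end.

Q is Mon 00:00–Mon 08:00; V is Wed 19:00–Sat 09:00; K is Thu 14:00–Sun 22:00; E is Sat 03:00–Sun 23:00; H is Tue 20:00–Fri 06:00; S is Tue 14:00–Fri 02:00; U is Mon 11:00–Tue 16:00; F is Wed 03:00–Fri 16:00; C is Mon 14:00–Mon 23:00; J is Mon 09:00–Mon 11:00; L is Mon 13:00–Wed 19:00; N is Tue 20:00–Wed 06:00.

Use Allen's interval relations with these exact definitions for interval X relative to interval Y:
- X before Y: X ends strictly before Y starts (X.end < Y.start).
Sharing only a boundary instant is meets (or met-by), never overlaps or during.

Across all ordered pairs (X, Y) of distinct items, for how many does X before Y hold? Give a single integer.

41

Checking all 132 ordered pairs for relation 'before'; matching pairs in alphabetical order:
(C, E): C before E ✓
(C, F): C before F ✓
(C, H): C before H ✓
(C, K): C before K ✓
(C, N): C before N ✓
(C, S): C before S ✓
(C, V): C before V ✓
(F, E): F before E ✓
(H, E): H before E ✓
(J, C): J before C ✓
(J, E): J before E ✓
(J, F): J before F ✓
(J, H): J before H ✓
(J, K): J before K ✓
(J, L): J before L ✓
(J, N): J before N ✓
(J, S): J before S ✓
(J, V): J before V ✓
(L, E): L before E ✓
(L, K): L before K ✓
(N, E): N before E ✓
(N, K): N before K ✓
(N, V): N before V ✓
(Q, C): Q before C ✓
... plus 17 further pairs not listed.
Count: 41.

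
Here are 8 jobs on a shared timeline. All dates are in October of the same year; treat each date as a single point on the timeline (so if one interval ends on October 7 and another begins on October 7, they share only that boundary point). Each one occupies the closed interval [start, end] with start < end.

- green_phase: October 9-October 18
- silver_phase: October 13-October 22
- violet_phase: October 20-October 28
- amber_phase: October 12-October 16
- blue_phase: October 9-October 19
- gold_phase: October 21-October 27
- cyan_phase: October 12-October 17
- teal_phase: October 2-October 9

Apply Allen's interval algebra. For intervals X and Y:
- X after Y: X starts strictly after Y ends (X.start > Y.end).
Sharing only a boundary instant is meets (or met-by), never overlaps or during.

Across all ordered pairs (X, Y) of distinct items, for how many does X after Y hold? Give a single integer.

Checking all 56 ordered pairs for relation 'after'; matching pairs in alphabetical order:
(amber_phase, teal_phase): amber_phase after teal_phase ✓
(cyan_phase, teal_phase): cyan_phase after teal_phase ✓
(gold_phase, amber_phase): gold_phase after amber_phase ✓
(gold_phase, blue_phase): gold_phase after blue_phase ✓
(gold_phase, cyan_phase): gold_phase after cyan_phase ✓
(gold_phase, green_phase): gold_phase after green_phase ✓
(gold_phase, teal_phase): gold_phase after teal_phase ✓
(silver_phase, teal_phase): silver_phase after teal_phase ✓
(violet_phase, amber_phase): violet_phase after amber_phase ✓
(violet_phase, blue_phase): violet_phase after blue_phase ✓
(violet_phase, cyan_phase): violet_phase after cyan_phase ✓
(violet_phase, green_phase): violet_phase after green_phase ✓
(violet_phase, teal_phase): violet_phase after teal_phase ✓
Count: 13.

13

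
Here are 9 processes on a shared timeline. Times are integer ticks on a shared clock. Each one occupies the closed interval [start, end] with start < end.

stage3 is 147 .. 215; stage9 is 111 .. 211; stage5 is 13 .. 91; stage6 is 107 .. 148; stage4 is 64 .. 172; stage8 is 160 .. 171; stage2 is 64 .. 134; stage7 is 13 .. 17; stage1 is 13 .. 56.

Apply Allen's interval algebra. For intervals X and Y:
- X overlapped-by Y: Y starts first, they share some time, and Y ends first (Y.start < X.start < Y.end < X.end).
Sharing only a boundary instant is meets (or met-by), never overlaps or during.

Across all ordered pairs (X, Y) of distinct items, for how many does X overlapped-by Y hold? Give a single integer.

Checking all 72 ordered pairs for relation 'overlapped-by'; matching pairs in alphabetical order:
(stage2, stage5): stage2 overlapped-by stage5 ✓
(stage3, stage4): stage3 overlapped-by stage4 ✓
(stage3, stage6): stage3 overlapped-by stage6 ✓
(stage3, stage9): stage3 overlapped-by stage9 ✓
(stage4, stage5): stage4 overlapped-by stage5 ✓
(stage6, stage2): stage6 overlapped-by stage2 ✓
(stage9, stage2): stage9 overlapped-by stage2 ✓
(stage9, stage4): stage9 overlapped-by stage4 ✓
(stage9, stage6): stage9 overlapped-by stage6 ✓
Count: 9.

9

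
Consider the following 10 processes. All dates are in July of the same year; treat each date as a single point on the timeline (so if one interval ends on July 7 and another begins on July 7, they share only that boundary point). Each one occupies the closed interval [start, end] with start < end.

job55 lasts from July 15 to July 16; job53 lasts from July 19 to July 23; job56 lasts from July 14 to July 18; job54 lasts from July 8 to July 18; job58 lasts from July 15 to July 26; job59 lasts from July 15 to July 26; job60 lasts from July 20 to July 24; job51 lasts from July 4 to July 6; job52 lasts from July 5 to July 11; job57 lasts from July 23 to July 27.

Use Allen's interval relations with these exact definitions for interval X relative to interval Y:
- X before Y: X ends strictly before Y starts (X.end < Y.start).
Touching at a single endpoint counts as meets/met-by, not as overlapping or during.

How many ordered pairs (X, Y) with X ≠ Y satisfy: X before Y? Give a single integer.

Checking all 90 ordered pairs for relation 'before'; matching pairs in alphabetical order:
(job51, job53): job51 before job53 ✓
(job51, job54): job51 before job54 ✓
(job51, job55): job51 before job55 ✓
(job51, job56): job51 before job56 ✓
(job51, job57): job51 before job57 ✓
(job51, job58): job51 before job58 ✓
(job51, job59): job51 before job59 ✓
(job51, job60): job51 before job60 ✓
(job52, job53): job52 before job53 ✓
(job52, job55): job52 before job55 ✓
(job52, job56): job52 before job56 ✓
(job52, job57): job52 before job57 ✓
(job52, job58): job52 before job58 ✓
(job52, job59): job52 before job59 ✓
(job52, job60): job52 before job60 ✓
(job54, job53): job54 before job53 ✓
(job54, job57): job54 before job57 ✓
(job54, job60): job54 before job60 ✓
(job55, job53): job55 before job53 ✓
(job55, job57): job55 before job57 ✓
(job55, job60): job55 before job60 ✓
(job56, job53): job56 before job53 ✓
(job56, job57): job56 before job57 ✓
(job56, job60): job56 before job60 ✓
Count: 24.

24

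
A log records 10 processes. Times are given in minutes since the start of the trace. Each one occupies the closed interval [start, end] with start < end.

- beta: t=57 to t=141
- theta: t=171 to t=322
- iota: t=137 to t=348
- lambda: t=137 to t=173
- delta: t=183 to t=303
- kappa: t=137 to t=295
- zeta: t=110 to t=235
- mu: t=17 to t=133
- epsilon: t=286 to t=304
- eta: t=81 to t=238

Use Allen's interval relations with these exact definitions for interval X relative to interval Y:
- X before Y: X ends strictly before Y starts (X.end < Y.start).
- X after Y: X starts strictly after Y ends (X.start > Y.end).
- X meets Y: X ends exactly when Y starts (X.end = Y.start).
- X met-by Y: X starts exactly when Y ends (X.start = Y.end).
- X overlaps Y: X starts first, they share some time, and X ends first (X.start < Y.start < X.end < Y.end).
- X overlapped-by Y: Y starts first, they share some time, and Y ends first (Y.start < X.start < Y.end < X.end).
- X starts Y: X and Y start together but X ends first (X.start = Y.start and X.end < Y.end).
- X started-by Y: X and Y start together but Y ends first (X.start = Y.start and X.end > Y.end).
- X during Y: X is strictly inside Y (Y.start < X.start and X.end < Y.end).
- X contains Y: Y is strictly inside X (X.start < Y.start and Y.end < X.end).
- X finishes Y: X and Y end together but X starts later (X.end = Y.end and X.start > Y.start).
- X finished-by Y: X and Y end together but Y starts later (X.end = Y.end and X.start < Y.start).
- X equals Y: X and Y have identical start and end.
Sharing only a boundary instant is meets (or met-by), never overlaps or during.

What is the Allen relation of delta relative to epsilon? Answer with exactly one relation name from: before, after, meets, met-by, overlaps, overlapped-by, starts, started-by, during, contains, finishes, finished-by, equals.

overlaps

delta = [t=183, t=303]; epsilon = [t=286, t=304].
Compare endpoints: delta.start < epsilon.start, delta.start < epsilon.end, delta.end > epsilon.start, delta.end < epsilon.end.
That pattern is 'overlaps'.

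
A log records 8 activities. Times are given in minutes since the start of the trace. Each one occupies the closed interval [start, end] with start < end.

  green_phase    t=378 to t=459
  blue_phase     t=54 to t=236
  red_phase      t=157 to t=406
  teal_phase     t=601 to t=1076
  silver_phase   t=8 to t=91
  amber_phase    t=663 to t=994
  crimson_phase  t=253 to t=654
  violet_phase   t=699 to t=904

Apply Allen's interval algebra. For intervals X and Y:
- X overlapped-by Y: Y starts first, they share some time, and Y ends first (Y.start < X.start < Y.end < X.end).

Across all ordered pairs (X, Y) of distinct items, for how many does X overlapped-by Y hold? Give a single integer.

Checking all 56 ordered pairs for relation 'overlapped-by'; matching pairs in alphabetical order:
(blue_phase, silver_phase): blue_phase overlapped-by silver_phase ✓
(crimson_phase, red_phase): crimson_phase overlapped-by red_phase ✓
(green_phase, red_phase): green_phase overlapped-by red_phase ✓
(red_phase, blue_phase): red_phase overlapped-by blue_phase ✓
(teal_phase, crimson_phase): teal_phase overlapped-by crimson_phase ✓
Count: 5.

5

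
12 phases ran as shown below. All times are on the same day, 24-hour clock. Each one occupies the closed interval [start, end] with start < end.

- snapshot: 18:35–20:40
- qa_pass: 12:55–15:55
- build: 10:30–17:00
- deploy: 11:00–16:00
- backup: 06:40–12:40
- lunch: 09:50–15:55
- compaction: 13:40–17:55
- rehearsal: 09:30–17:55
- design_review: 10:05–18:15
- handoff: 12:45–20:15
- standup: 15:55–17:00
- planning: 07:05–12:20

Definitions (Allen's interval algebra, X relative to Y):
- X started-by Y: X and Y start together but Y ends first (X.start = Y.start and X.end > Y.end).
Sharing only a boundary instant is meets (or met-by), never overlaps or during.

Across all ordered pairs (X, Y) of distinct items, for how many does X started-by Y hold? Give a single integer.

0

Checking all 132 ordered pairs for relation 'started-by'; matching pairs in alphabetical order:
No pair satisfies it.
Count: 0.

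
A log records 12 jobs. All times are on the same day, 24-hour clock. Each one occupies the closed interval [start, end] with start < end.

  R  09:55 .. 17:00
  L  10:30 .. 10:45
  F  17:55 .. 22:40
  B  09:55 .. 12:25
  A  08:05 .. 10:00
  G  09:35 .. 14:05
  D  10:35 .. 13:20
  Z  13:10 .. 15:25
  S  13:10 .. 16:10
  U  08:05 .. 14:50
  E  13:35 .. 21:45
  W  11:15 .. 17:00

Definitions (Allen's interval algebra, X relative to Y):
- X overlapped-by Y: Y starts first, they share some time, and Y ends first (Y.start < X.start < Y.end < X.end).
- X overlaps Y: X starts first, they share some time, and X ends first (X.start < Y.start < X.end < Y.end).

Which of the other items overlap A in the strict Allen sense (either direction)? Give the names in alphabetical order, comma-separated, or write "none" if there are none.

B, G, R

Target A = [08:05, 10:00].
B [09:55, 12:25] → overlapped-by → yes.
D [10:35, 13:20] → after → no.
E [13:35, 21:45] → after → no.
F [17:55, 22:40] → after → no.
G [09:35, 14:05] → overlapped-by → yes.
L [10:30, 10:45] → after → no.
R [09:55, 17:00] → overlapped-by → yes.
S [13:10, 16:10] → after → no.
U [08:05, 14:50] → started-by → no.
W [11:15, 17:00] → after → no.
Z [13:10, 15:25] → after → no.
Result: B, G, R.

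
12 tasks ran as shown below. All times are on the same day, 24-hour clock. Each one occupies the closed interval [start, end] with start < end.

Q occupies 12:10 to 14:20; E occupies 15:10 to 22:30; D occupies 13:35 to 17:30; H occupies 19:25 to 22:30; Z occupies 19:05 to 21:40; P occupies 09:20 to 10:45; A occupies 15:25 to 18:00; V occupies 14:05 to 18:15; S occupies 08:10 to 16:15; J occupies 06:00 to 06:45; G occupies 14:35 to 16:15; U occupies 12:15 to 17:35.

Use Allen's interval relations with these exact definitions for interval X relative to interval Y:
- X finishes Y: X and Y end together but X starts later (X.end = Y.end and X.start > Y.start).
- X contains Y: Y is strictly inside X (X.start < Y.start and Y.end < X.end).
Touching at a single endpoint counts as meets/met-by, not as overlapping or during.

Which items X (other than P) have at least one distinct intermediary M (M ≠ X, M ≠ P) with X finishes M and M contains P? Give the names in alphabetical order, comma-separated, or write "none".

G

Target P = [09:20, 10:45].
Intermediaries M with M contains P: S.
Via S — items with X finishes S: G.
Union: G.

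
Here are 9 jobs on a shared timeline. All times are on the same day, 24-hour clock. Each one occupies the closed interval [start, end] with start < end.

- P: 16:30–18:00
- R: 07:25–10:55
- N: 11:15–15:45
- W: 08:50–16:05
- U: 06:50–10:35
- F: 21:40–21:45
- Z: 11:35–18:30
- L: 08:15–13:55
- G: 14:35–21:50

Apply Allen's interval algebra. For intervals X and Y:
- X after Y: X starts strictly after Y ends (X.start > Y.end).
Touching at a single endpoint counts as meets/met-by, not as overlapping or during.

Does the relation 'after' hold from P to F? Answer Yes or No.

No

P = [16:30, 18:00], F = [21:40, 21:45].
Actual relation of P to F: before.
Asked whether 'after' holds → No.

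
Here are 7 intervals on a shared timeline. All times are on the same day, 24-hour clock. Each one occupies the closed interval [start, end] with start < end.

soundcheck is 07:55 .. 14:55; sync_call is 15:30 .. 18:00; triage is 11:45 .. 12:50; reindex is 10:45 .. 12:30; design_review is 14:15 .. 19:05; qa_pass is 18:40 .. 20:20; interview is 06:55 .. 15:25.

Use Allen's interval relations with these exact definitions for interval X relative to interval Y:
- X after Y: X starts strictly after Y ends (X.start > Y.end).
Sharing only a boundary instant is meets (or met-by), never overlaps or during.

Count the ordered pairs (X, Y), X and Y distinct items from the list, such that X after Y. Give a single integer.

11

Checking all 42 ordered pairs for relation 'after'; matching pairs in alphabetical order:
(design_review, reindex): design_review after reindex ✓
(design_review, triage): design_review after triage ✓
(qa_pass, interview): qa_pass after interview ✓
(qa_pass, reindex): qa_pass after reindex ✓
(qa_pass, soundcheck): qa_pass after soundcheck ✓
(qa_pass, sync_call): qa_pass after sync_call ✓
(qa_pass, triage): qa_pass after triage ✓
(sync_call, interview): sync_call after interview ✓
(sync_call, reindex): sync_call after reindex ✓
(sync_call, soundcheck): sync_call after soundcheck ✓
(sync_call, triage): sync_call after triage ✓
Count: 11.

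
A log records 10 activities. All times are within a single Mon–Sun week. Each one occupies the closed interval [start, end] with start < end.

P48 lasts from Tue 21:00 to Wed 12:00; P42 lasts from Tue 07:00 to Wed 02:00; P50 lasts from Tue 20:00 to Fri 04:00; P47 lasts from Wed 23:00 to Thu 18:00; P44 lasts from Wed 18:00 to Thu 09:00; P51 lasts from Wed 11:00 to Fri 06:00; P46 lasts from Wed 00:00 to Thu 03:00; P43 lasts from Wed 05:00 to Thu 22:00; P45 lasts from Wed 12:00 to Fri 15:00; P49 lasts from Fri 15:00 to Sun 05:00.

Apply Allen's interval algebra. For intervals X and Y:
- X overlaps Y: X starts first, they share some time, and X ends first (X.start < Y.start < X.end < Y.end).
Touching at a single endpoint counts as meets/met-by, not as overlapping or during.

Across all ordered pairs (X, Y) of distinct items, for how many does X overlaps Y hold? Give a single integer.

Checking all 90 ordered pairs for relation 'overlaps'; matching pairs in alphabetical order:
(P42, P46): P42 overlaps P46 ✓
(P42, P48): P42 overlaps P48 ✓
(P42, P50): P42 overlaps P50 ✓
(P43, P45): P43 overlaps P45 ✓
(P43, P51): P43 overlaps P51 ✓
(P44, P47): P44 overlaps P47 ✓
(P46, P43): P46 overlaps P43 ✓
(P46, P44): P46 overlaps P44 ✓
(P46, P45): P46 overlaps P45 ✓
(P46, P47): P46 overlaps P47 ✓
(P46, P51): P46 overlaps P51 ✓
(P48, P43): P48 overlaps P43 ✓
(P48, P46): P48 overlaps P46 ✓
(P48, P51): P48 overlaps P51 ✓
(P50, P45): P50 overlaps P45 ✓
(P50, P51): P50 overlaps P51 ✓
(P51, P45): P51 overlaps P45 ✓
Count: 17.

17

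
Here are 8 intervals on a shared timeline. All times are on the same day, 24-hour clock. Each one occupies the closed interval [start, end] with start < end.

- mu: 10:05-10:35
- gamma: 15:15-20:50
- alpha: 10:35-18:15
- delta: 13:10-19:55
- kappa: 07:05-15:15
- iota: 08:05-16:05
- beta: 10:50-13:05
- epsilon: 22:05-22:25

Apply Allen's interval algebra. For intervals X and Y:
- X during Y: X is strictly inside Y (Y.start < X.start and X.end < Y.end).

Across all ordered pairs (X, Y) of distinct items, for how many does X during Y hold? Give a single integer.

Checking all 56 ordered pairs for relation 'during'; matching pairs in alphabetical order:
(beta, alpha): beta during alpha ✓
(beta, iota): beta during iota ✓
(beta, kappa): beta during kappa ✓
(mu, iota): mu during iota ✓
(mu, kappa): mu during kappa ✓
Count: 5.

5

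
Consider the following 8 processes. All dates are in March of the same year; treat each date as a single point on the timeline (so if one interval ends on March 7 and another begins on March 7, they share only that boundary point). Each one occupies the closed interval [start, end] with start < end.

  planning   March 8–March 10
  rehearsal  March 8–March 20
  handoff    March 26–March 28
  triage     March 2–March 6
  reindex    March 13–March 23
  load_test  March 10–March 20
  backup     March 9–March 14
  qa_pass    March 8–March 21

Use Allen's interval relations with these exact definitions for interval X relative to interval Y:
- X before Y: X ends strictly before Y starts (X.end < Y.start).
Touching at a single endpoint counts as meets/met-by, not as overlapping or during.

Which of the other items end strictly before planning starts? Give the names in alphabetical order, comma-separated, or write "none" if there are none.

triage

Target planning = [March 8, March 10].
backup [March 9, March 14] → overlapped-by → no.
handoff [March 26, March 28] → after → no.
load_test [March 10, March 20] → met-by → no.
qa_pass [March 8, March 21] → started-by → no.
rehearsal [March 8, March 20] → started-by → no.
reindex [March 13, March 23] → after → no.
triage [March 2, March 6] → before → yes.
Result: triage.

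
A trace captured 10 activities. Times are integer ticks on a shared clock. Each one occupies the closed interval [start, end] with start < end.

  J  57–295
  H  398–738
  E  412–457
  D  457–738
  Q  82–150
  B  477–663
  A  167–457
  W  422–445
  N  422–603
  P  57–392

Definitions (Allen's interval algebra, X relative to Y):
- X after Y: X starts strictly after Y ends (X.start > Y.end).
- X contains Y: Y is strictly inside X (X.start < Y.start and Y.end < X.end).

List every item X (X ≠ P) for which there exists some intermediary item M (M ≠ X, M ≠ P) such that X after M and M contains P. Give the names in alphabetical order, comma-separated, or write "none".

none

Target P = [57, 392].
Intermediaries M with M contains P: none.
Union: none.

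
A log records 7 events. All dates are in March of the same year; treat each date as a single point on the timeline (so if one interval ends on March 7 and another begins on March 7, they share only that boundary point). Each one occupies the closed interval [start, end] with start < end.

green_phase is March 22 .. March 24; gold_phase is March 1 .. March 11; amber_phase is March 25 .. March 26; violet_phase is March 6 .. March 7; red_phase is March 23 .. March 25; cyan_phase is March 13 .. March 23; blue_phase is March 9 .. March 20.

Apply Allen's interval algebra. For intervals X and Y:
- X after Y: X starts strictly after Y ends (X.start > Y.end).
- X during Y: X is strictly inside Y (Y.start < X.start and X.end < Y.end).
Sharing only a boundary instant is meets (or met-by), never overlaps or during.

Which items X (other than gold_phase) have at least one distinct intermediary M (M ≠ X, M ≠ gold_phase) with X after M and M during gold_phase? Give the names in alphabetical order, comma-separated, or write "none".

amber_phase, blue_phase, cyan_phase, green_phase, red_phase

Target gold_phase = [March 1, March 11].
Intermediaries M with M during gold_phase: violet_phase.
Via violet_phase — items with X after violet_phase: amber_phase, blue_phase, cyan_phase, green_phase, red_phase.
Union: amber_phase, blue_phase, cyan_phase, green_phase, red_phase.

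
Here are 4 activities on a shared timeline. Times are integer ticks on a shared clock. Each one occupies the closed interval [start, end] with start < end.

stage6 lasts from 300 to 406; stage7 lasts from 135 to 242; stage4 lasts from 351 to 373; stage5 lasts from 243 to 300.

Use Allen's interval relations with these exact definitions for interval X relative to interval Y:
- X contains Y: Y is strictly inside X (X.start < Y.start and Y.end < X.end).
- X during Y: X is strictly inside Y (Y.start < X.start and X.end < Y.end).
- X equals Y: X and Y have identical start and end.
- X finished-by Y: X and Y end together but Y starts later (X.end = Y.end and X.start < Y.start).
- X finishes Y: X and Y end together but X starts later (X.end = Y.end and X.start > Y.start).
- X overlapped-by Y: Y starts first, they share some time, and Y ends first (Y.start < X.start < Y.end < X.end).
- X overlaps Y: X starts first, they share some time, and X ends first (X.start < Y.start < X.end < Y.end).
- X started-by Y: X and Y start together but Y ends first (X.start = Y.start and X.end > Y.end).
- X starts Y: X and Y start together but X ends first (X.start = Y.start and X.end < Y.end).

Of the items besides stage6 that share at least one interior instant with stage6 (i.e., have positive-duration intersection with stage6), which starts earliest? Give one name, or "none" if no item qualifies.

stage4

Target stage6 = [300, 406].
stage4 [351, 373] → during → candidate.
stage5 [243, 300] → meets → excluded.
stage7 [135, 242] → before → excluded.
Among candidates, earliest start is 351 → stage4.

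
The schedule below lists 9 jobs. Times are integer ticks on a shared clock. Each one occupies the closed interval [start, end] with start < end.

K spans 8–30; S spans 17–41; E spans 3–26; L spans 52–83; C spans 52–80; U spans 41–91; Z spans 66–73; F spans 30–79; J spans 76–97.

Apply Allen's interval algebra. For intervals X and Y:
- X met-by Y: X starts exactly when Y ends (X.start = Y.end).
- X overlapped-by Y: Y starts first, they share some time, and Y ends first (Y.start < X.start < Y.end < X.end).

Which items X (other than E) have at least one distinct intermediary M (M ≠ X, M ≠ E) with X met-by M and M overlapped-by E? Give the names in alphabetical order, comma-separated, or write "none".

Target E = [3, 26].
Intermediaries M with M overlapped-by E: K, S.
Via K — items with X met-by K: F.
Via S — items with X met-by S: U.
Union: F, U.

F, U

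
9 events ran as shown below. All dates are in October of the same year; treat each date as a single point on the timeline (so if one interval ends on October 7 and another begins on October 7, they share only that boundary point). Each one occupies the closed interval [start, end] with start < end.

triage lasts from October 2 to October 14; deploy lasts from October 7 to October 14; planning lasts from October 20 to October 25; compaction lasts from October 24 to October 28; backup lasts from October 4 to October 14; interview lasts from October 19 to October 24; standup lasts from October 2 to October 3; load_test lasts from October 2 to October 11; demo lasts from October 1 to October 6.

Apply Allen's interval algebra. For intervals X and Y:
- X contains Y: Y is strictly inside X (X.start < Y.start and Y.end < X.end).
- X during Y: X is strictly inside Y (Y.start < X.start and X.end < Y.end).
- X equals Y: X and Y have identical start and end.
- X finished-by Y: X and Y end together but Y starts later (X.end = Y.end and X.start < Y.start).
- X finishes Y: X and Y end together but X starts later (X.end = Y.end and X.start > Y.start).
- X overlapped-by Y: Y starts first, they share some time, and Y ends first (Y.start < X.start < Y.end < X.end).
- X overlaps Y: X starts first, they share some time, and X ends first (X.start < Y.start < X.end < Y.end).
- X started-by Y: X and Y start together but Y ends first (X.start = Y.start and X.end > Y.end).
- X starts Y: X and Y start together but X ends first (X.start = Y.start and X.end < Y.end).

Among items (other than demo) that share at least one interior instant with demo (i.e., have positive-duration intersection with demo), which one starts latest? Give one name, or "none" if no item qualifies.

backup

Target demo = [October 1, October 6].
backup [October 4, October 14] → overlapped-by → candidate.
compaction [October 24, October 28] → after → excluded.
deploy [October 7, October 14] → after → excluded.
interview [October 19, October 24] → after → excluded.
load_test [October 2, October 11] → overlapped-by → candidate.
planning [October 20, October 25] → after → excluded.
standup [October 2, October 3] → during → candidate.
triage [October 2, October 14] → overlapped-by → candidate.
Among candidates, latest start is October 4 → backup.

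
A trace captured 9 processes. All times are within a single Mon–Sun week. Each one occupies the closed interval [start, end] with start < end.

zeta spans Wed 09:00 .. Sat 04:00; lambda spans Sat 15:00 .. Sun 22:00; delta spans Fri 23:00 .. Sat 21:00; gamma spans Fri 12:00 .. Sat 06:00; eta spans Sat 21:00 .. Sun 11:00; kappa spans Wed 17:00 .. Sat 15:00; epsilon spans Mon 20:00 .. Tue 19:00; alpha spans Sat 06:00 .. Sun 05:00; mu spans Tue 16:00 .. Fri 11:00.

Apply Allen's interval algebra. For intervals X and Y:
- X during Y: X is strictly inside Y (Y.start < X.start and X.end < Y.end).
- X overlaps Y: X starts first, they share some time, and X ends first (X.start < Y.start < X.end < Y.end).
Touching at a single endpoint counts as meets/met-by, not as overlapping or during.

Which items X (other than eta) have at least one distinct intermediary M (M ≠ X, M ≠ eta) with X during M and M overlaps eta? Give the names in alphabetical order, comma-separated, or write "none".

none

Target eta = [Sat 21:00, Sun 11:00].
Intermediaries M with M overlaps eta: alpha.
Via alpha — items with X during alpha: none.
Union: none.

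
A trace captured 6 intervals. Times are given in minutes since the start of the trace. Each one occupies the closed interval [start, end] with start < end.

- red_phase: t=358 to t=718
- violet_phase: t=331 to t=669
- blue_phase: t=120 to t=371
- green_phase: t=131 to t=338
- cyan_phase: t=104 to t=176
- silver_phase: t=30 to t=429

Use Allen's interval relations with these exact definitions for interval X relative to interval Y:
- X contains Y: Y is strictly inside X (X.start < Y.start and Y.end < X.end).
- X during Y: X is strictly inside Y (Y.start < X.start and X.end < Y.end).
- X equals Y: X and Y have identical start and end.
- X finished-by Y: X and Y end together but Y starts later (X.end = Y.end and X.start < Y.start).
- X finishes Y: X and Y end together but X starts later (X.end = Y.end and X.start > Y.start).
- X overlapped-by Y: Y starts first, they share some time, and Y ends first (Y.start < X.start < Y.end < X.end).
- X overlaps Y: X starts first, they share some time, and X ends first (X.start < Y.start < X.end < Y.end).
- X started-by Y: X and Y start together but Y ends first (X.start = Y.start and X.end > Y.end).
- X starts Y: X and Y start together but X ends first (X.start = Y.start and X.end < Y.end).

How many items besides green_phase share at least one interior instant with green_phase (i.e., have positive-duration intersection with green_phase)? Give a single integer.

Target green_phase = [t=131, t=338].
blue_phase [t=120, t=371] → contains → counts.
cyan_phase [t=104, t=176] → overlaps → counts.
red_phase [t=358, t=718] → after → no.
silver_phase [t=30, t=429] → contains → counts.
violet_phase [t=331, t=669] → overlapped-by → counts.
Total: 4.

4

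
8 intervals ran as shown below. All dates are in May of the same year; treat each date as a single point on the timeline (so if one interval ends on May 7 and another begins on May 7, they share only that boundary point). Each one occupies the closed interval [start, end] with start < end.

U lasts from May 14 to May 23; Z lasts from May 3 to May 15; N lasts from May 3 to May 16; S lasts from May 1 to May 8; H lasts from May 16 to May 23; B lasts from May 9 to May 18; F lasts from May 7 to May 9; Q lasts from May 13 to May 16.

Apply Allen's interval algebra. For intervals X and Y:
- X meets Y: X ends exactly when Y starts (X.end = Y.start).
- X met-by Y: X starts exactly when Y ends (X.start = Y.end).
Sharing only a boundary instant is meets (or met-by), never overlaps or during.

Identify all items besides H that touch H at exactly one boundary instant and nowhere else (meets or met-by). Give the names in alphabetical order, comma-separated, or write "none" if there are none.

N, Q

Target H = [May 16, May 23].
B [May 9, May 18] → overlaps → no.
F [May 7, May 9] → before → no.
N [May 3, May 16] → meets → yes.
Q [May 13, May 16] → meets → yes.
S [May 1, May 8] → before → no.
U [May 14, May 23] → finished-by → no.
Z [May 3, May 15] → before → no.
Result: N, Q.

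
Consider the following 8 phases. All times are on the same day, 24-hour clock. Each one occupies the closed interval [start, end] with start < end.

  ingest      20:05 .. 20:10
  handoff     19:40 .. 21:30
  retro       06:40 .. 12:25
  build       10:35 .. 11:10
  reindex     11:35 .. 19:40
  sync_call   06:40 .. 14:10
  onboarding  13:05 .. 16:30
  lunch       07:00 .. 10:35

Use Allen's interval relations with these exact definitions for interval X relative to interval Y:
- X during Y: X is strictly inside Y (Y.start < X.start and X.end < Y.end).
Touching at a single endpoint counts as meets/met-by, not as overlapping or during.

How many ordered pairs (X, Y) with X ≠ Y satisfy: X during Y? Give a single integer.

Checking all 56 ordered pairs for relation 'during'; matching pairs in alphabetical order:
(build, retro): build during retro ✓
(build, sync_call): build during sync_call ✓
(ingest, handoff): ingest during handoff ✓
(lunch, retro): lunch during retro ✓
(lunch, sync_call): lunch during sync_call ✓
(onboarding, reindex): onboarding during reindex ✓
Count: 6.

6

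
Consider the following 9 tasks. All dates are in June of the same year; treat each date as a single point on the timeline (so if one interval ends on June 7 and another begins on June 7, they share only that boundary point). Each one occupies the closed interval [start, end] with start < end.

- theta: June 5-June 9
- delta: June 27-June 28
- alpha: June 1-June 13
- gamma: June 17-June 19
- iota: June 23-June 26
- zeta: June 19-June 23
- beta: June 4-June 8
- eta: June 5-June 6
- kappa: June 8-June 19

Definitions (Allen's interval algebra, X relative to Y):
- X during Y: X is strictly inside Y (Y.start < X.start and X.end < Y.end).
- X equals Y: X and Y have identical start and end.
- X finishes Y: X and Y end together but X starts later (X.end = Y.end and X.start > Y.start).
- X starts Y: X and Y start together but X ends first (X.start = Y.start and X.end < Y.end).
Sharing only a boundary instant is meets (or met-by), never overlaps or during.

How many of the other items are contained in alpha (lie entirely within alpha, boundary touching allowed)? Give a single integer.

Target alpha = [June 1, June 13].
beta [June 4, June 8] → during → counts.
delta [June 27, June 28] → after → no.
eta [June 5, June 6] → during → counts.
gamma [June 17, June 19] → after → no.
iota [June 23, June 26] → after → no.
kappa [June 8, June 19] → overlapped-by → no.
theta [June 5, June 9] → during → counts.
zeta [June 19, June 23] → after → no.
Total: 3.

3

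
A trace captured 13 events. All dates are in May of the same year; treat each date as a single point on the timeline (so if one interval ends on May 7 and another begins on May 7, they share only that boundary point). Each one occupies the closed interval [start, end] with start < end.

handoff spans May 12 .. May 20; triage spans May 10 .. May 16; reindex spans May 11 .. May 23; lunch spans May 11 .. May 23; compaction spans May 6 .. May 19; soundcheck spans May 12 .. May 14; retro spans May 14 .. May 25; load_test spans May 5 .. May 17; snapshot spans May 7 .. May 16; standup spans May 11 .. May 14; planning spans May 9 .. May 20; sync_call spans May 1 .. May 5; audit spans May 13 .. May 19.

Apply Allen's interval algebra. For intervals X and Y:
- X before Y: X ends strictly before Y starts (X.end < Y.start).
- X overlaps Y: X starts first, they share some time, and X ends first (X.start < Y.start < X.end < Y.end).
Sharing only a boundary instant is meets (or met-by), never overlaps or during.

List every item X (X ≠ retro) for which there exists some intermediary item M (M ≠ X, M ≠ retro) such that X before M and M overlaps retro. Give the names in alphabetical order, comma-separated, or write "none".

sync_call

Target retro = [May 14, May 25].
Intermediaries M with M overlaps retro: audit, compaction, handoff, load_test, lunch, planning, reindex, snapshot, triage.
Via audit — items with X before audit: sync_call.
Via compaction — items with X before compaction: sync_call.
Via handoff — items with X before handoff: sync_call.
Via load_test — items with X before load_test: none.
Via lunch — items with X before lunch: sync_call.
Via planning — items with X before planning: sync_call.
Via reindex — items with X before reindex: sync_call.
Via snapshot — items with X before snapshot: sync_call.
Via triage — items with X before triage: sync_call.
Union: sync_call.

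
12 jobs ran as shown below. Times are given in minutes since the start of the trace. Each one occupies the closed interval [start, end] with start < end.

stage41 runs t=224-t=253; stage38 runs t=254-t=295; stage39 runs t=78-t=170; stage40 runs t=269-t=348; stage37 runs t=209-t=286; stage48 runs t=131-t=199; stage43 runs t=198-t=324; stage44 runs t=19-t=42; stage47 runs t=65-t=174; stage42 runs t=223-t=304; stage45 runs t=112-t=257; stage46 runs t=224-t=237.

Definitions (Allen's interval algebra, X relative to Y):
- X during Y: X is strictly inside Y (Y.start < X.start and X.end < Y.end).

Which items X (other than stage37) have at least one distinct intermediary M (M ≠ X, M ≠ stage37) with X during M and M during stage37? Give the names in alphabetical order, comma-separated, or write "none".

Target stage37 = [t=209, t=286].
Intermediaries M with M during stage37: stage41, stage46.
Via stage41 — items with X during stage41: none.
Via stage46 — items with X during stage46: none.
Union: none.

none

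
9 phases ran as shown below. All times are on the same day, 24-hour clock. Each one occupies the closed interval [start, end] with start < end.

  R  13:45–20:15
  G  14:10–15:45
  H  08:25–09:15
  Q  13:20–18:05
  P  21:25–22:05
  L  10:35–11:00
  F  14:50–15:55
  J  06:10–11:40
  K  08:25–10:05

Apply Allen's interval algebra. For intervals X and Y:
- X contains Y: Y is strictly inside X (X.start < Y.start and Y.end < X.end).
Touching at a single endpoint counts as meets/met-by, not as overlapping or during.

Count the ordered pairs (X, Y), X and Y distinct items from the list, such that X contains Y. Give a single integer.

Checking all 72 ordered pairs for relation 'contains'; matching pairs in alphabetical order:
(J, H): J contains H ✓
(J, K): J contains K ✓
(J, L): J contains L ✓
(Q, F): Q contains F ✓
(Q, G): Q contains G ✓
(R, F): R contains F ✓
(R, G): R contains G ✓
Count: 7.

7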